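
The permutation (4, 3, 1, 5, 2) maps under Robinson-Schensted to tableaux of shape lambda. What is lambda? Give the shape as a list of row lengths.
Row-insert each entry into an empty tableau.

After inserting 4: P = [[4]].
After inserting 3: P = [[3], [4]].
After inserting 1: P = [[1], [3], [4]].
After inserting 5: P = [[1, 5], [3], [4]].
After inserting 2: P = [[1, 2], [3, 5], [4]].

The final insertion tableau P = [[1, 2], [3, 5], [4]] has shape [2, 2, 1].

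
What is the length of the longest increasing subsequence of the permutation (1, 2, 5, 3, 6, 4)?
4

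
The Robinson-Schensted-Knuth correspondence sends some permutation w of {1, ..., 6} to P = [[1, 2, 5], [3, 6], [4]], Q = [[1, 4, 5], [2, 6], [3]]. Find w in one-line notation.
4 3 1 2 6 5

Reverse the RSK construction: for i from n down to 1, find the cell of Q containing i, remove the entry at that cell from P, and reverse-bump it up through P; the value ejected from row 1 is w(i).

Step i=6: Q has 6 at row 2, column 2; remove 6 from row 2 of P and reverse-bump: 6 enters row 1 and ejects 5. So w(6) = 5. P is now [[1, 2, 6], [3], [4]].
Step i=5: Q has 5 at row 1, column 3; remove that cell from P, ejecting 6. So w(5) = 6. P is now [[1, 2], [3], [4]].
Step i=4: Q has 4 at row 1, column 2; remove that cell from P, ejecting 2. So w(4) = 2. P is now [[1], [3], [4]].
Step i=3: Q has 3 at row 3, column 1; remove 4 from row 3 of P and reverse-bump: 4 enters row 2 and ejects 3; 3 enters row 1 and ejects 1. So w(3) = 1. P is now [[3], [4]].
Step i=2: Q has 2 at row 2, column 1; remove 4 from row 2 of P and reverse-bump: 4 enters row 1 and ejects 3. So w(2) = 3. P is now [[4]].
Step i=1: Q has 1 at row 1, column 1; remove that cell from P, ejecting 4. So w(1) = 4. P is now [].

So w = 4 3 1 2 6 5.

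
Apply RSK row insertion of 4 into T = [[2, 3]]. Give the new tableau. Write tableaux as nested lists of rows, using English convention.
4 is larger than every entry of row 1, so it is appended to row 1. The new tableau is [[2, 3, 4]].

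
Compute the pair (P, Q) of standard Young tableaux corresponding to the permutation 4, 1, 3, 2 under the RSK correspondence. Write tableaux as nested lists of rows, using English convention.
Insert each entry of the permutation into P by Schensted row insertion, recording in Q the position of each new cell.

Insert 4: appended to row 1. P = [[4]].
Insert 1: 1 bumps 4 from row 1; 4 starts row 2. P = [[1], [4]].
Insert 3: appended to row 1. P = [[1, 3], [4]].
Insert 2: 2 bumps 3 from row 1; 3 bumps 4 from row 2; 4 starts row 3. P = [[1, 2], [3], [4]].

So P = [[1, 2], [3], [4]], Q = [[1, 3], [2], [4]].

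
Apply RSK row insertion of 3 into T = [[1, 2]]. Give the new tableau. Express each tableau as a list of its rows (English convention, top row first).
[[1, 2, 3]]

3 is larger than every entry of row 1, so it is appended to row 1. The new tableau is [[1, 2, 3]].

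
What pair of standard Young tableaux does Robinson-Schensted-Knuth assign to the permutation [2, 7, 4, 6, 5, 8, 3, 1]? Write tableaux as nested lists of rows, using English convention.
P = [[1, 3, 5, 8], [2], [4], [6], [7]], Q = [[1, 2, 4, 6], [3], [5], [7], [8]]

Insert each entry of the permutation into P by Schensted row insertion, recording in Q the position of each new cell.

After inserting 2: P = [[2]].
After inserting 7: P = [[2, 7]].
After inserting 4: P = [[2, 4], [7]].
After inserting 6: P = [[2, 4, 6], [7]].
After inserting 5: P = [[2, 4, 5], [6], [7]].
After inserting 8: P = [[2, 4, 5, 8], [6], [7]].
After inserting 3: P = [[2, 3, 5, 8], [4], [6], [7]].
After inserting 1: P = [[1, 3, 5, 8], [2], [4], [6], [7]].

So P = [[1, 3, 5, 8], [2], [4], [6], [7]], Q = [[1, 2, 4, 6], [3], [5], [7], [8]].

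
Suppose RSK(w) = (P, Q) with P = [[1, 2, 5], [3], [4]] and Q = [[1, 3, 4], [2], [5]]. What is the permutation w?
4 1 3 5 2

Reverse the RSK construction: for i from n down to 1, find the cell of Q containing i, remove the entry at that cell from P, and reverse-bump it up through P; the value ejected from row 1 is w(i).

Step i=5: Q has 5 at row 3, column 1; remove 4 from row 3 of P and reverse-bump: 4 enters row 2 and ejects 3; 3 enters row 1 and ejects 2. So w(5) = 2. P is now [[1, 3, 5], [4]].
Step i=4: Q has 4 at row 1, column 3; remove that cell from P, ejecting 5. So w(4) = 5. P is now [[1, 3], [4]].
Step i=3: Q has 3 at row 1, column 2; remove that cell from P, ejecting 3. So w(3) = 3. P is now [[1], [4]].
Step i=2: Q has 2 at row 2, column 1; remove 4 from row 2 of P and reverse-bump: 4 enters row 1 and ejects 1. So w(2) = 1. P is now [[4]].
Step i=1: Q has 1 at row 1, column 1; remove that cell from P, ejecting 4. So w(1) = 4. P is now [].

So w = 4 1 3 5 2.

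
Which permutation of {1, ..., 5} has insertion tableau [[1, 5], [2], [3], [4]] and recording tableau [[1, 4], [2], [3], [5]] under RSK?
4 3 2 5 1

Reverse RSK: for i = n, n-1, ..., 1, locate i in Q, remove the corresponding corner cell from P, and reverse-bump its entry up through P; the value ejected from row 1 is w(i).

So w = 4 3 2 5 1.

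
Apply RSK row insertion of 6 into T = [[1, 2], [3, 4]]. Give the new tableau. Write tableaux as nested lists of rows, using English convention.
6 is larger than every entry of row 1, so it is appended to row 1. The new tableau is [[1, 2, 6], [3, 4]].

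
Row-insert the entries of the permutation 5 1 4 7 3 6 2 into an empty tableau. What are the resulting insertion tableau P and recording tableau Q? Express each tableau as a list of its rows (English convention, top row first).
P = [[1, 2, 6], [3, 7], [4], [5]], Q = [[1, 3, 4], [2, 6], [5], [7]]

Insert each entry of the permutation into P by Schensted row insertion, recording in Q the position of each new cell.

Insert 5: appended to row 1. P = [[5]].
Insert 1: 1 bumps 5 from row 1; 5 starts row 2. P = [[1], [5]].
Insert 4: appended to row 1. P = [[1, 4], [5]].
Insert 7: appended to row 1. P = [[1, 4, 7], [5]].
Insert 3: 3 bumps 4 from row 1; 4 bumps 5 from row 2; 5 starts row 3. P = [[1, 3, 7], [4], [5]].
Insert 6: 6 bumps 7 from row 1; 7 appends to row 2. P = [[1, 3, 6], [4, 7], [5]].
Insert 2: 2 bumps 3 from row 1; 3 bumps 4 from row 2; 4 bumps 5 from row 3; 5 starts row 4. P = [[1, 2, 6], [3, 7], [4], [5]].

So P = [[1, 2, 6], [3, 7], [4], [5]], Q = [[1, 3, 4], [2, 6], [5], [7]].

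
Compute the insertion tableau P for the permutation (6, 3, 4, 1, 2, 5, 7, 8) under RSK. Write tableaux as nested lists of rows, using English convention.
P = [[1, 2, 5, 7, 8], [3, 4], [6]]

Insert 6: appended to row 1. P = [[6]].
Insert 3: 3 bumps 6 from row 1; 6 starts row 2. P = [[3], [6]].
Insert 4: appended to row 1. P = [[3, 4], [6]].
Insert 1: 1 bumps 3 from row 1; 3 bumps 6 from row 2; 6 starts row 3. P = [[1, 4], [3], [6]].
Insert 2: 2 bumps 4 from row 1; 4 appends to row 2. P = [[1, 2], [3, 4], [6]].
Insert 5: appended to row 1. P = [[1, 2, 5], [3, 4], [6]].
Insert 7: appended to row 1. P = [[1, 2, 5, 7], [3, 4], [6]].
Insert 8: appended to row 1. P = [[1, 2, 5, 7, 8], [3, 4], [6]].

So P = [[1, 2, 5, 7, 8], [3, 4], [6]].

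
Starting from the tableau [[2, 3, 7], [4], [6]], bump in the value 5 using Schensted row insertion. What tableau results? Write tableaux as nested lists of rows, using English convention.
In row 1, 5 replaces 7 (the leftmost entry greater than 5); 7 is bumped to row 2. 7 is appended to row 2. The new tableau is [[2, 3, 5], [4, 7], [6]].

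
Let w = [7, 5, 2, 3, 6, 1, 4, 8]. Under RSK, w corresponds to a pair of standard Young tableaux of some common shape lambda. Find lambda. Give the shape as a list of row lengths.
[4, 2, 1, 1]

Row-insert each entry into an empty tableau.

After inserting 7: P = [[7]].
After inserting 5: P = [[5], [7]].
After inserting 2: P = [[2], [5], [7]].
After inserting 3: P = [[2, 3], [5], [7]].
After inserting 6: P = [[2, 3, 6], [5], [7]].
After inserting 1: P = [[1, 3, 6], [2], [5], [7]].
After inserting 4: P = [[1, 3, 4], [2, 6], [5], [7]].
After inserting 8: P = [[1, 3, 4, 8], [2, 6], [5], [7]].

The final insertion tableau P = [[1, 3, 4, 8], [2, 6], [5], [7]] has shape [4, 2, 1, 1].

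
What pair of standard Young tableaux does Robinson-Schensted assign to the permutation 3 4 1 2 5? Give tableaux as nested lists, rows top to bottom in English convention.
P = [[1, 2, 5], [3, 4]], Q = [[1, 2, 5], [3, 4]]

Insert each entry of the permutation into P by Schensted row insertion, recording in Q the position of each new cell.

Insert 3: appended to row 1. P = [[3]].
Insert 4: appended to row 1. P = [[3, 4]].
Insert 1: 1 bumps 3 from row 1; 3 starts row 2. P = [[1, 4], [3]].
Insert 2: 2 bumps 4 from row 1; 4 appends to row 2. P = [[1, 2], [3, 4]].
Insert 5: appended to row 1. P = [[1, 2, 5], [3, 4]].

So P = [[1, 2, 5], [3, 4]], Q = [[1, 2, 5], [3, 4]].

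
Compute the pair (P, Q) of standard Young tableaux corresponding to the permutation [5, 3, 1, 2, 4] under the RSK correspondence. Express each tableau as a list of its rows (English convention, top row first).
Insert each entry of the permutation into P by Schensted row insertion, recording in Q the position of each new cell.

Insert 5: appended to row 1. P = [[5]], Q = [[1]].
Insert 3: 3 bumps 5 from row 1; 5 starts row 2. P = [[3], [5]], Q = [[1], [2]].
Insert 1: 1 bumps 3 from row 1; 3 bumps 5 from row 2; 5 starts row 3. P = [[1], [3], [5]], Q = [[1], [2], [3]].
Insert 2: appended to row 1. P = [[1, 2], [3], [5]], Q = [[1, 4], [2], [3]].
Insert 4: appended to row 1. P = [[1, 2, 4], [3], [5]], Q = [[1, 4, 5], [2], [3]].

So P = [[1, 2, 4], [3], [5]], Q = [[1, 4, 5], [2], [3]].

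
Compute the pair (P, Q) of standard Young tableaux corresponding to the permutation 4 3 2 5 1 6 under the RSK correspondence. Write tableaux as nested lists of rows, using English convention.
P = [[1, 5, 6], [2], [3], [4]], Q = [[1, 4, 6], [2], [3], [5]]

Insert each entry of the permutation into P by Schensted row insertion, recording in Q the position of each new cell.

Insert 4: appended to row 1. P = [[4]].
Insert 3: 3 bumps 4 from row 1; 4 starts row 2. P = [[3], [4]].
Insert 2: 2 bumps 3 from row 1; 3 bumps 4 from row 2; 4 starts row 3. P = [[2], [3], [4]].
Insert 5: appended to row 1. P = [[2, 5], [3], [4]].
Insert 1: 1 bumps 2 from row 1; 2 bumps 3 from row 2; 3 bumps 4 from row 3; 4 starts row 4. P = [[1, 5], [2], [3], [4]].
Insert 6: appended to row 1. P = [[1, 5, 6], [2], [3], [4]].

So P = [[1, 5, 6], [2], [3], [4]], Q = [[1, 4, 6], [2], [3], [5]].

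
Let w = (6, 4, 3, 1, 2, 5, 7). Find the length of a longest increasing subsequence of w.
4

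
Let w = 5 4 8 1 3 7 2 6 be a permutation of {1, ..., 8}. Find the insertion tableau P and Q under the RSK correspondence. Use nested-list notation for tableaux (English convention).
Insert each entry of the permutation into P by Schensted row insertion, recording in Q the position of each new cell.

Insert 5: appended to row 1. P = [[5]].
Insert 4: 4 bumps 5 from row 1; 5 starts row 2. P = [[4], [5]].
Insert 8: appended to row 1. P = [[4, 8], [5]].
Insert 1: 1 bumps 4 from row 1; 4 bumps 5 from row 2; 5 starts row 3. P = [[1, 8], [4], [5]].
Insert 3: 3 bumps 8 from row 1; 8 appends to row 2. P = [[1, 3], [4, 8], [5]].
Insert 7: appended to row 1. P = [[1, 3, 7], [4, 8], [5]].
Insert 2: 2 bumps 3 from row 1; 3 bumps 4 from row 2; 4 bumps 5 from row 3; 5 starts row 4. P = [[1, 2, 7], [3, 8], [4], [5]].
Insert 6: 6 bumps 7 from row 1; 7 bumps 8 from row 2; 8 appends to row 3. P = [[1, 2, 6], [3, 7], [4, 8], [5]].

So P = [[1, 2, 6], [3, 7], [4, 8], [5]], Q = [[1, 3, 6], [2, 5], [4, 8], [7]].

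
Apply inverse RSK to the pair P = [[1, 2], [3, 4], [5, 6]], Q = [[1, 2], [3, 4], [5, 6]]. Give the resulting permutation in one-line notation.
5 6 3 4 1 2

Reverse the RSK construction: for i from n down to 1, find the cell of Q containing i, remove the entry at that cell from P, and reverse-bump it up through P; the value ejected from row 1 is w(i).

Step i=6: Q has 6 at row 3, column 2; remove 6 from row 3 of P and reverse-bump: 6 enters row 2 and ejects 4; 4 enters row 1 and ejects 2. So w(6) = 2. P is now [[1, 4], [3, 6], [5]].
Step i=5: Q has 5 at row 3, column 1; remove 5 from row 3 of P and reverse-bump: 5 enters row 2 and ejects 3; 3 enters row 1 and ejects 1. So w(5) = 1. P is now [[3, 4], [5, 6]].
Step i=4: Q has 4 at row 2, column 2; remove 6 from row 2 of P and reverse-bump: 6 enters row 1 and ejects 4. So w(4) = 4. P is now [[3, 6], [5]].
Step i=3: Q has 3 at row 2, column 1; remove 5 from row 2 of P and reverse-bump: 5 enters row 1 and ejects 3. So w(3) = 3. P is now [[5, 6]].
Step i=2: Q has 2 at row 1, column 2; remove that cell from P, ejecting 6. So w(2) = 6. P is now [[5]].
Step i=1: Q has 1 at row 1, column 1; remove that cell from P, ejecting 5. So w(1) = 5. P is now [].

So w = 5 6 3 4 1 2.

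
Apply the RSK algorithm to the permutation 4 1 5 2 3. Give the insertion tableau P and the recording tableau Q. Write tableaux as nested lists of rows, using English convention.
P = [[1, 2, 3], [4, 5]], Q = [[1, 3, 5], [2, 4]]

Insert each entry of the permutation into P by Schensted row insertion, recording in Q the position of each new cell.

Insert 4: appended to row 1. P = [[4]].
Insert 1: 1 bumps 4 from row 1; 4 starts row 2. P = [[1], [4]].
Insert 5: appended to row 1. P = [[1, 5], [4]].
Insert 2: 2 bumps 5 from row 1; 5 appends to row 2. P = [[1, 2], [4, 5]].
Insert 3: appended to row 1. P = [[1, 2, 3], [4, 5]].

So P = [[1, 2, 3], [4, 5]], Q = [[1, 3, 5], [2, 4]].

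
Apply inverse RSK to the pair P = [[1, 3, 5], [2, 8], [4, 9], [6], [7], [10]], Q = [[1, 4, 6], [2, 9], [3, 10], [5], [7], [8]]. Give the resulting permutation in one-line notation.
Reverse the RSK construction: for i from n down to 1, find the cell of Q containing i, remove the entry at that cell from P, and reverse-bump it up through P; the value ejected from row 1 is w(i).

Step i=10: Q has 10 at row 3, column 2; remove 9 from row 3 of P and reverse-bump: 9 enters row 2 and ejects 8; 8 enters row 1 and ejects 5. So w(10) = 5. P is now [[1, 3, 8], [2, 9], [4], [6], [7], [10]].
Step i=9: Q has 9 at row 2, column 2; remove 9 from row 2 of P and reverse-bump: 9 enters row 1 and ejects 8. So w(9) = 8. P is now [[1, 3, 9], [2], [4], [6], [7], [10]].
Step i=8: Q has 8 at row 6, column 1; remove 10 from row 6 of P and reverse-bump: 10 enters row 5 and ejects 7; 7 enters row 4 and ejects 6; 6 enters row 3 and ejects 4; 4 enters row 2 and ejects 2; 2 enters row 1 and ejects 1. So w(8) = 1. P is now [[2, 3, 9], [4], [6], [7], [10]].
Step i=7: Q has 7 at row 5, column 1; remove 10 from row 5 of P and reverse-bump: 10 enters row 4 and ejects 7; 7 enters row 3 and ejects 6; 6 enters row 2 and ejects 4; 4 enters row 1 and ejects 3. So w(7) = 3. P is now [[2, 4, 9], [6], [7], [10]].
Step i=6: Q has 6 at row 1, column 3; remove that cell from P, ejecting 9. So w(6) = 9. P is now [[2, 4], [6], [7], [10]].
Step i=5: Q has 5 at row 4, column 1; remove 10 from row 4 of P and reverse-bump: 10 enters row 3 and ejects 7; 7 enters row 2 and ejects 6; 6 enters row 1 and ejects 4. So w(5) = 4. P is now [[2, 6], [7], [10]].
Step i=4: Q has 4 at row 1, column 2; remove that cell from P, ejecting 6. So w(4) = 6. P is now [[2], [7], [10]].
Step i=3: Q has 3 at row 3, column 1; remove 10 from row 3 of P and reverse-bump: 10 enters row 2 and ejects 7; 7 enters row 1 and ejects 2. So w(3) = 2. P is now [[7], [10]].
Step i=2: Q has 2 at row 2, column 1; remove 10 from row 2 of P and reverse-bump: 10 enters row 1 and ejects 7. So w(2) = 7. P is now [[10]].
Step i=1: Q has 1 at row 1, column 1; remove that cell from P, ejecting 10. So w(1) = 10. P is now [].

So w = 10 7 2 6 4 9 3 1 8 5.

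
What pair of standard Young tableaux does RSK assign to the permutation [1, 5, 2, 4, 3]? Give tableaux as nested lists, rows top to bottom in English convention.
Insert each entry of the permutation into P by Schensted row insertion, recording in Q the position of each new cell.

Insert 1: appended to row 1. P = [[1]].
Insert 5: appended to row 1. P = [[1, 5]].
Insert 2: 2 bumps 5 from row 1; 5 starts row 2. P = [[1, 2], [5]].
Insert 4: appended to row 1. P = [[1, 2, 4], [5]].
Insert 3: 3 bumps 4 from row 1; 4 bumps 5 from row 2; 5 starts row 3. P = [[1, 2, 3], [4], [5]].

So P = [[1, 2, 3], [4], [5]], Q = [[1, 2, 4], [3], [5]].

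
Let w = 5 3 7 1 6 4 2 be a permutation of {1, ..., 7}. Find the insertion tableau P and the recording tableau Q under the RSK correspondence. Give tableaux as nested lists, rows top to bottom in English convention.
P = [[1, 2], [3, 4], [5, 6], [7]], Q = [[1, 3], [2, 5], [4, 6], [7]]

Insert each entry of the permutation into P by Schensted row insertion, recording in Q the position of each new cell.

Insert 5: appended to row 1. P = [[5]], Q = [[1]].
Insert 3: 3 bumps 5 from row 1; 5 starts row 2. P = [[3], [5]], Q = [[1], [2]].
Insert 7: appended to row 1. P = [[3, 7], [5]], Q = [[1, 3], [2]].
Insert 1: 1 bumps 3 from row 1; 3 bumps 5 from row 2; 5 starts row 3. P = [[1, 7], [3], [5]], Q = [[1, 3], [2], [4]].
Insert 6: 6 bumps 7 from row 1; 7 appends to row 2. P = [[1, 6], [3, 7], [5]], Q = [[1, 3], [2, 5], [4]].
Insert 4: 4 bumps 6 from row 1; 6 bumps 7 from row 2; 7 appends to row 3. P = [[1, 4], [3, 6], [5, 7]], Q = [[1, 3], [2, 5], [4, 6]].
Insert 2: 2 bumps 4 from row 1; 4 bumps 6 from row 2; 6 bumps 7 from row 3; 7 starts row 4. P = [[1, 2], [3, 4], [5, 6], [7]], Q = [[1, 3], [2, 5], [4, 6], [7]].

So P = [[1, 2], [3, 4], [5, 6], [7]], Q = [[1, 3], [2, 5], [4, 6], [7]].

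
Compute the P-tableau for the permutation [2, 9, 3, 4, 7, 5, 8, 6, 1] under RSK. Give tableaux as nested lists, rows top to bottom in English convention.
Insert 2: appended to row 1. P = [[2]].
Insert 9: appended to row 1. P = [[2, 9]].
Insert 3: 3 bumps 9 from row 1; 9 starts row 2. P = [[2, 3], [9]].
Insert 4: appended to row 1. P = [[2, 3, 4], [9]].
Insert 7: appended to row 1. P = [[2, 3, 4, 7], [9]].
Insert 5: 5 bumps 7 from row 1; 7 bumps 9 from row 2; 9 starts row 3. P = [[2, 3, 4, 5], [7], [9]].
Insert 8: appended to row 1. P = [[2, 3, 4, 5, 8], [7], [9]].
Insert 6: 6 bumps 8 from row 1; 8 appends to row 2. P = [[2, 3, 4, 5, 6], [7, 8], [9]].
Insert 1: 1 bumps 2 from row 1; 2 bumps 7 from row 2; 7 bumps 9 from row 3; 9 starts row 4. P = [[1, 3, 4, 5, 6], [2, 8], [7], [9]].

So P = [[1, 3, 4, 5, 6], [2, 8], [7], [9]].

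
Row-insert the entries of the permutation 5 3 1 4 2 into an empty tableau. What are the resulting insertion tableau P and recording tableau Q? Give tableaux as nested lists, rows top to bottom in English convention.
P = [[1, 2], [3, 4], [5]], Q = [[1, 4], [2, 5], [3]]

Insert each entry of the permutation into P by Schensted row insertion, recording in Q the position of each new cell.

After inserting 5: P = [[5]].
After inserting 3: P = [[3], [5]].
After inserting 1: P = [[1], [3], [5]].
After inserting 4: P = [[1, 4], [3], [5]].
After inserting 2: P = [[1, 2], [3, 4], [5]].

So P = [[1, 2], [3, 4], [5]], Q = [[1, 4], [2, 5], [3]].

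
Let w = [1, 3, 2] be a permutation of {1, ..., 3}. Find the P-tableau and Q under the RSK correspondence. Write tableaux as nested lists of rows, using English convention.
P = [[1, 2], [3]], Q = [[1, 2], [3]]

Insert each entry of the permutation into P by Schensted row insertion, recording in Q the position of each new cell.

Insert 1: appended to row 1. P = [[1]].
Insert 3: appended to row 1. P = [[1, 3]].
Insert 2: 2 bumps 3 from row 1; 3 starts row 2. P = [[1, 2], [3]].

So P = [[1, 2], [3]], Q = [[1, 2], [3]].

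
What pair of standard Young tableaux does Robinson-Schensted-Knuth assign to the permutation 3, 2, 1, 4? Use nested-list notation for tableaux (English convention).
Insert each entry of the permutation into P by Schensted row insertion, recording in Q the position of each new cell.

After inserting 3: P = [[3]].
After inserting 2: P = [[2], [3]].
After inserting 1: P = [[1], [2], [3]].
After inserting 4: P = [[1, 4], [2], [3]].

So P = [[1, 4], [2], [3]], Q = [[1, 4], [2], [3]].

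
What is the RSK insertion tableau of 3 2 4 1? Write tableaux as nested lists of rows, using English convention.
Insert 3: appended to row 1. P = [[3]].
Insert 2: 2 bumps 3 from row 1; 3 starts row 2. P = [[2], [3]].
Insert 4: appended to row 1. P = [[2, 4], [3]].
Insert 1: 1 bumps 2 from row 1; 2 bumps 3 from row 2; 3 starts row 3. P = [[1, 4], [2], [3]].

So P = [[1, 4], [2], [3]].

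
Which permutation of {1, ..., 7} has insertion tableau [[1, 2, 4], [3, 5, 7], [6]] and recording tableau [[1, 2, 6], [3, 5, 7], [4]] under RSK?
3 6 5 1 2 7 4

Reverse the RSK construction: for i from n down to 1, find the cell of Q containing i, remove the entry at that cell from P, and reverse-bump it up through P; the value ejected from row 1 is w(i).

Step i=7: Q has 7 at row 2, column 3; remove 7 from row 2 of P and reverse-bump: 7 enters row 1 and ejects 4. So w(7) = 4. P is now [[1, 2, 7], [3, 5], [6]].
Step i=6: Q has 6 at row 1, column 3; remove that cell from P, ejecting 7. So w(6) = 7. P is now [[1, 2], [3, 5], [6]].
Step i=5: Q has 5 at row 2, column 2; remove 5 from row 2 of P and reverse-bump: 5 enters row 1 and ejects 2. So w(5) = 2. P is now [[1, 5], [3], [6]].
Step i=4: Q has 4 at row 3, column 1; remove 6 from row 3 of P and reverse-bump: 6 enters row 2 and ejects 3; 3 enters row 1 and ejects 1. So w(4) = 1. P is now [[3, 5], [6]].
Step i=3: Q has 3 at row 2, column 1; remove 6 from row 2 of P and reverse-bump: 6 enters row 1 and ejects 5. So w(3) = 5. P is now [[3, 6]].
Step i=2: Q has 2 at row 1, column 2; remove that cell from P, ejecting 6. So w(2) = 6. P is now [[3]].
Step i=1: Q has 1 at row 1, column 1; remove that cell from P, ejecting 3. So w(1) = 3. P is now [].

So w = 3 6 5 1 2 7 4.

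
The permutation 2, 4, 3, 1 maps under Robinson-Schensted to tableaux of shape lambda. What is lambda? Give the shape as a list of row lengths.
RSK row insertion gives P = [[1, 3], [2], [4]], which has shape [2, 1, 1].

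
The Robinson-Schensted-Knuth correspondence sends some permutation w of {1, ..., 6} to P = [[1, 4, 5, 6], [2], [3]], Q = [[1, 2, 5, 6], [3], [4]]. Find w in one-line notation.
3 4 2 1 5 6

Reverse RSK: for i = n, n-1, ..., 1, locate i in Q, remove the corresponding corner cell from P, and reverse-bump its entry up through P; the value ejected from row 1 is w(i).

So w = 3 4 2 1 5 6.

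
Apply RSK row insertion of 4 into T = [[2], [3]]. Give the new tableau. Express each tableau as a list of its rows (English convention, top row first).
4 is larger than every entry of row 1, so it is appended to row 1. The new tableau is [[2, 4], [3]].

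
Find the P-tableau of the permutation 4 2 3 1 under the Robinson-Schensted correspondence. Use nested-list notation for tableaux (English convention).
Insert 4: appended to row 1. P = [[4]].
Insert 2: 2 bumps 4 from row 1; 4 starts row 2. P = [[2], [4]].
Insert 3: appended to row 1. P = [[2, 3], [4]].
Insert 1: 1 bumps 2 from row 1; 2 bumps 4 from row 2; 4 starts row 3. P = [[1, 3], [2], [4]].

So P = [[1, 3], [2], [4]].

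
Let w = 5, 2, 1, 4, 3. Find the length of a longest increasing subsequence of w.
2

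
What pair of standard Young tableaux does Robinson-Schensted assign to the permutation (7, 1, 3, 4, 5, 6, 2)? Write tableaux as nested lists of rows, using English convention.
Insert each entry of the permutation into P by Schensted row insertion, recording in Q the position of each new cell.

Insert 7: appended to row 1. P = [[7]].
Insert 1: 1 bumps 7 from row 1; 7 starts row 2. P = [[1], [7]].
Insert 3: appended to row 1. P = [[1, 3], [7]].
Insert 4: appended to row 1. P = [[1, 3, 4], [7]].
Insert 5: appended to row 1. P = [[1, 3, 4, 5], [7]].
Insert 6: appended to row 1. P = [[1, 3, 4, 5, 6], [7]].
Insert 2: 2 bumps 3 from row 1; 3 bumps 7 from row 2; 7 starts row 3. P = [[1, 2, 4, 5, 6], [3], [7]].

So P = [[1, 2, 4, 5, 6], [3], [7]], Q = [[1, 3, 4, 5, 6], [2], [7]].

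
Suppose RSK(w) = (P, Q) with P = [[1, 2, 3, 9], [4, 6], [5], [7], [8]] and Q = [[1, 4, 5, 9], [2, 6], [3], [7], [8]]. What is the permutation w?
Reverse the RSK construction: for i from n down to 1, find the cell of Q containing i, remove the entry at that cell from P, and reverse-bump it up through P; the value ejected from row 1 is w(i).

Step i=9: Q has 9 at row 1, column 4; remove that cell from P, ejecting 9. So w(9) = 9. P is now [[1, 2, 3], [4, 6], [5], [7], [8]].
Step i=8: Q has 8 at row 5, column 1; remove 8 from row 5 of P and reverse-bump: 8 enters row 4 and ejects 7; 7 enters row 3 and ejects 5; 5 enters row 2 and ejects 4; 4 enters row 1 and ejects 3. So w(8) = 3. P is now [[1, 2, 4], [5, 6], [7], [8]].
Step i=7: Q has 7 at row 4, column 1; remove 8 from row 4 of P and reverse-bump: 8 enters row 3 and ejects 7; 7 enters row 2 and ejects 6; 6 enters row 1 and ejects 4. So w(7) = 4. P is now [[1, 2, 6], [5, 7], [8]].
Step i=6: Q has 6 at row 2, column 2; remove 7 from row 2 of P and reverse-bump: 7 enters row 1 and ejects 6. So w(6) = 6. P is now [[1, 2, 7], [5], [8]].
Step i=5: Q has 5 at row 1, column 3; remove that cell from P, ejecting 7. So w(5) = 7. P is now [[1, 2], [5], [8]].
Step i=4: Q has 4 at row 1, column 2; remove that cell from P, ejecting 2. So w(4) = 2. P is now [[1], [5], [8]].
Step i=3: Q has 3 at row 3, column 1; remove 8 from row 3 of P and reverse-bump: 8 enters row 2 and ejects 5; 5 enters row 1 and ejects 1. So w(3) = 1. P is now [[5], [8]].
Step i=2: Q has 2 at row 2, column 1; remove 8 from row 2 of P and reverse-bump: 8 enters row 1 and ejects 5. So w(2) = 5. P is now [[8]].
Step i=1: Q has 1 at row 1, column 1; remove that cell from P, ejecting 8. So w(1) = 8. P is now [].

So w = 8 5 1 2 7 6 4 3 9.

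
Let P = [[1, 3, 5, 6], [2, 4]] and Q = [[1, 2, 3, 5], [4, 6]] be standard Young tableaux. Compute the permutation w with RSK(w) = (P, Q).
Reverse the RSK construction: for i from n down to 1, find the cell of Q containing i, remove the entry at that cell from P, and reverse-bump it up through P; the value ejected from row 1 is w(i).

Step i=6: Q has 6 at row 2, column 2; remove 4 from row 2 of P and reverse-bump: 4 enters row 1 and ejects 3. So w(6) = 3. P is now [[1, 4, 5, 6], [2]].
Step i=5: Q has 5 at row 1, column 4; remove that cell from P, ejecting 6. So w(5) = 6. P is now [[1, 4, 5], [2]].
Step i=4: Q has 4 at row 2, column 1; remove 2 from row 2 of P and reverse-bump: 2 enters row 1 and ejects 1. So w(4) = 1. P is now [[2, 4, 5]].
Step i=3: Q has 3 at row 1, column 3; remove that cell from P, ejecting 5. So w(3) = 5. P is now [[2, 4]].
Step i=2: Q has 2 at row 1, column 2; remove that cell from P, ejecting 4. So w(2) = 4. P is now [[2]].
Step i=1: Q has 1 at row 1, column 1; remove that cell from P, ejecting 2. So w(1) = 2. P is now [].

So w = 2 4 5 1 6 3.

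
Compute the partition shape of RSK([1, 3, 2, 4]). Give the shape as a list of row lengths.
Row-insert each entry into an empty tableau.

After inserting 1: P = [[1]].
After inserting 3: P = [[1, 3]].
After inserting 2: P = [[1, 2], [3]].
After inserting 4: P = [[1, 2, 4], [3]].

The final insertion tableau P = [[1, 2, 4], [3]] has shape [3, 1].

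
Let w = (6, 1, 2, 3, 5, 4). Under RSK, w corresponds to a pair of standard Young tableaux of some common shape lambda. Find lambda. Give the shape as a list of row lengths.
Row-insert each entry into an empty tableau.

After inserting 6: P = [[6]].
After inserting 1: P = [[1], [6]].
After inserting 2: P = [[1, 2], [6]].
After inserting 3: P = [[1, 2, 3], [6]].
After inserting 5: P = [[1, 2, 3, 5], [6]].
After inserting 4: P = [[1, 2, 3, 4], [5], [6]].

The final insertion tableau P = [[1, 2, 3, 4], [5], [6]] has shape [4, 1, 1].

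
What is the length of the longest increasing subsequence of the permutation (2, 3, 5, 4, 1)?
3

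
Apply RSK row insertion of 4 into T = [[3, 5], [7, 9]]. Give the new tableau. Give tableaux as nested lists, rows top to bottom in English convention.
[[3, 4], [5, 9], [7]]

In row 1, 4 replaces 5 (the leftmost entry greater than 4); 5 is bumped to row 2. In row 2, 5 replaces 7 (the leftmost entry greater than 5); 7 is bumped to row 3. 7 starts a new row 3. The new tableau is [[3, 4], [5, 9], [7]].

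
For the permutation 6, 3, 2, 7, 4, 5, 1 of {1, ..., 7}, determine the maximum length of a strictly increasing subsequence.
3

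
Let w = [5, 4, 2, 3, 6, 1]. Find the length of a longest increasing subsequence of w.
3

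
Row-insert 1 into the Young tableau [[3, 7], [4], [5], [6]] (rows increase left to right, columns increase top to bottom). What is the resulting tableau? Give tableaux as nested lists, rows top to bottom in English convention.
[[1, 7], [3], [4], [5], [6]]

In row 1, 1 replaces 3 (the leftmost entry greater than 1); 3 is bumped to row 2. In row 2, 3 replaces 4 (the leftmost entry greater than 3); 4 is bumped to row 3. In row 3, 4 replaces 5 (the leftmost entry greater than 4); 5 is bumped to row 4. In row 4, 5 replaces 6 (the leftmost entry greater than 5); 6 is bumped to row 5. 6 starts a new row 5. The new tableau is [[1, 7], [3], [4], [5], [6]].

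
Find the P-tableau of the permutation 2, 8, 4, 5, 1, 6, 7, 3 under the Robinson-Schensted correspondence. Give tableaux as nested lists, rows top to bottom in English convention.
Insert 2: appended to row 1. P = [[2]].
Insert 8: appended to row 1. P = [[2, 8]].
Insert 4: 4 bumps 8 from row 1; 8 starts row 2. P = [[2, 4], [8]].
Insert 5: appended to row 1. P = [[2, 4, 5], [8]].
Insert 1: 1 bumps 2 from row 1; 2 bumps 8 from row 2; 8 starts row 3. P = [[1, 4, 5], [2], [8]].
Insert 6: appended to row 1. P = [[1, 4, 5, 6], [2], [8]].
Insert 7: appended to row 1. P = [[1, 4, 5, 6, 7], [2], [8]].
Insert 3: 3 bumps 4 from row 1; 4 appends to row 2. P = [[1, 3, 5, 6, 7], [2, 4], [8]].

So P = [[1, 3, 5, 6, 7], [2, 4], [8]].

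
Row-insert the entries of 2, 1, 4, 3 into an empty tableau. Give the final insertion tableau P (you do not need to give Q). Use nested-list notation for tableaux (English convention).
P = [[1, 3], [2, 4]]

After inserting 2: P = [[2]].
After inserting 1: P = [[1], [2]].
After inserting 4: P = [[1, 4], [2]].
After inserting 3: P = [[1, 3], [2, 4]].

So P = [[1, 3], [2, 4]].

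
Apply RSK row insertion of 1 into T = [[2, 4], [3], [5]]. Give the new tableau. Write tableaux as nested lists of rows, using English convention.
[[1, 4], [2], [3], [5]]

In row 1, 1 replaces 2 (the leftmost entry greater than 1); 2 is bumped to row 2. In row 2, 2 replaces 3 (the leftmost entry greater than 2); 3 is bumped to row 3. In row 3, 3 replaces 5 (the leftmost entry greater than 3); 5 is bumped to row 4. 5 starts a new row 4. The new tableau is [[1, 4], [2], [3], [5]].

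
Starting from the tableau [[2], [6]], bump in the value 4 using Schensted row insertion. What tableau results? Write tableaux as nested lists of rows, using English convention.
[[2, 4], [6]]

4 is larger than every entry of row 1, so it is appended to row 1. The new tableau is [[2, 4], [6]].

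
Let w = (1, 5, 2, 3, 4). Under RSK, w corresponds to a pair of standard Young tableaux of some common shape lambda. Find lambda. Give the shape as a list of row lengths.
Row-insert each entry into an empty tableau.

After inserting 1: P = [[1]].
After inserting 5: P = [[1, 5]].
After inserting 2: P = [[1, 2], [5]].
After inserting 3: P = [[1, 2, 3], [5]].
After inserting 4: P = [[1, 2, 3, 4], [5]].

The final insertion tableau P = [[1, 2, 3, 4], [5]] has shape [4, 1].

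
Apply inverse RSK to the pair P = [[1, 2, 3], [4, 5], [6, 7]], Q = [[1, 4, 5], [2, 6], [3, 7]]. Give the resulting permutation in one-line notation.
6 4 1 2 7 5 3

Reverse the RSK construction: for i from n down to 1, find the cell of Q containing i, remove the entry at that cell from P, and reverse-bump it up through P; the value ejected from row 1 is w(i).

Step i=7: Q has 7 at row 3, column 2; remove 7 from row 3 of P and reverse-bump: 7 enters row 2 and ejects 5; 5 enters row 1 and ejects 3. So w(7) = 3. P is now [[1, 2, 5], [4, 7], [6]].
Step i=6: Q has 6 at row 2, column 2; remove 7 from row 2 of P and reverse-bump: 7 enters row 1 and ejects 5. So w(6) = 5. P is now [[1, 2, 7], [4], [6]].
Step i=5: Q has 5 at row 1, column 3; remove that cell from P, ejecting 7. So w(5) = 7. P is now [[1, 2], [4], [6]].
Step i=4: Q has 4 at row 1, column 2; remove that cell from P, ejecting 2. So w(4) = 2. P is now [[1], [4], [6]].
Step i=3: Q has 3 at row 3, column 1; remove 6 from row 3 of P and reverse-bump: 6 enters row 2 and ejects 4; 4 enters row 1 and ejects 1. So w(3) = 1. P is now [[4], [6]].
Step i=2: Q has 2 at row 2, column 1; remove 6 from row 2 of P and reverse-bump: 6 enters row 1 and ejects 4. So w(2) = 4. P is now [[6]].
Step i=1: Q has 1 at row 1, column 1; remove that cell from P, ejecting 6. So w(1) = 6. P is now [].

So w = 6 4 1 2 7 5 3.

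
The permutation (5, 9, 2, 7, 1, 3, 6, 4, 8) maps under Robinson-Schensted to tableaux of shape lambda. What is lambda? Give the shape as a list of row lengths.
[4, 2, 2, 1]

Row-insert each entry into an empty tableau.

After inserting 5: P = [[5]].
After inserting 9: P = [[5, 9]].
After inserting 2: P = [[2, 9], [5]].
After inserting 7: P = [[2, 7], [5, 9]].
After inserting 1: P = [[1, 7], [2, 9], [5]].
After inserting 3: P = [[1, 3], [2, 7], [5, 9]].
After inserting 6: P = [[1, 3, 6], [2, 7], [5, 9]].
After inserting 4: P = [[1, 3, 4], [2, 6], [5, 7], [9]].
After inserting 8: P = [[1, 3, 4, 8], [2, 6], [5, 7], [9]].

The final insertion tableau P = [[1, 3, 4, 8], [2, 6], [5, 7], [9]] has shape [4, 2, 2, 1].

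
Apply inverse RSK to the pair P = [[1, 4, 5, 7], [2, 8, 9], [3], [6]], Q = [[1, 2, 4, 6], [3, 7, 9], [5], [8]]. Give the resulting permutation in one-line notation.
3 6 4 8 2 9 5 1 7

Reverse the RSK construction: for i from n down to 1, find the cell of Q containing i, remove the entry at that cell from P, and reverse-bump it up through P; the value ejected from row 1 is w(i).

Step i=9: Q has 9 at row 2, column 3; remove 9 from row 2 of P and reverse-bump: 9 enters row 1 and ejects 7. So w(9) = 7. P is now [[1, 4, 5, 9], [2, 8], [3], [6]].
Step i=8: Q has 8 at row 4, column 1; remove 6 from row 4 of P and reverse-bump: 6 enters row 3 and ejects 3; 3 enters row 2 and ejects 2; 2 enters row 1 and ejects 1. So w(8) = 1. P is now [[2, 4, 5, 9], [3, 8], [6]].
Step i=7: Q has 7 at row 2, column 2; remove 8 from row 2 of P and reverse-bump: 8 enters row 1 and ejects 5. So w(7) = 5. P is now [[2, 4, 8, 9], [3], [6]].
Step i=6: Q has 6 at row 1, column 4; remove that cell from P, ejecting 9. So w(6) = 9. P is now [[2, 4, 8], [3], [6]].
Step i=5: Q has 5 at row 3, column 1; remove 6 from row 3 of P and reverse-bump: 6 enters row 2 and ejects 3; 3 enters row 1 and ejects 2. So w(5) = 2. P is now [[3, 4, 8], [6]].
Step i=4: Q has 4 at row 1, column 3; remove that cell from P, ejecting 8. So w(4) = 8. P is now [[3, 4], [6]].
Step i=3: Q has 3 at row 2, column 1; remove 6 from row 2 of P and reverse-bump: 6 enters row 1 and ejects 4. So w(3) = 4. P is now [[3, 6]].
Step i=2: Q has 2 at row 1, column 2; remove that cell from P, ejecting 6. So w(2) = 6. P is now [[3]].
Step i=1: Q has 1 at row 1, column 1; remove that cell from P, ejecting 3. So w(1) = 3. P is now [].

So w = 3 6 4 8 2 9 5 1 7.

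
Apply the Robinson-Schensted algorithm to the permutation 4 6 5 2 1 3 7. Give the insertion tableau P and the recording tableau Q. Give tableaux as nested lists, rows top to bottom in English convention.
Insert each entry of the permutation into P by Schensted row insertion, recording in Q the position of each new cell.

Insert 4: appended to row 1. P = [[4]], Q = [[1]].
Insert 6: appended to row 1. P = [[4, 6]], Q = [[1, 2]].
Insert 5: 5 bumps 6 from row 1; 6 starts row 2. P = [[4, 5], [6]], Q = [[1, 2], [3]].
Insert 2: 2 bumps 4 from row 1; 4 bumps 6 from row 2; 6 starts row 3. P = [[2, 5], [4], [6]], Q = [[1, 2], [3], [4]].
Insert 1: 1 bumps 2 from row 1; 2 bumps 4 from row 2; 4 bumps 6 from row 3; 6 starts row 4. P = [[1, 5], [2], [4], [6]], Q = [[1, 2], [3], [4], [5]].
Insert 3: 3 bumps 5 from row 1; 5 appends to row 2. P = [[1, 3], [2, 5], [4], [6]], Q = [[1, 2], [3, 6], [4], [5]].
Insert 7: appended to row 1. P = [[1, 3, 7], [2, 5], [4], [6]], Q = [[1, 2, 7], [3, 6], [4], [5]].

So P = [[1, 3, 7], [2, 5], [4], [6]], Q = [[1, 2, 7], [3, 6], [4], [5]].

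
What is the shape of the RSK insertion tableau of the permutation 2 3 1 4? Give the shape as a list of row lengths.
[3, 1]

Row-insert each entry into an empty tableau.

After inserting 2: P = [[2]].
After inserting 3: P = [[2, 3]].
After inserting 1: P = [[1, 3], [2]].
After inserting 4: P = [[1, 3, 4], [2]].

The final insertion tableau P = [[1, 3, 4], [2]] has shape [3, 1].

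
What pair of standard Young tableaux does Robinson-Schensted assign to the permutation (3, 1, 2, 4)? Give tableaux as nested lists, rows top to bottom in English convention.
Insert each entry of the permutation into P by Schensted row insertion, recording in Q the position of each new cell.

After inserting 3: P = [[3]].
After inserting 1: P = [[1], [3]].
After inserting 2: P = [[1, 2], [3]].
After inserting 4: P = [[1, 2, 4], [3]].

So P = [[1, 2, 4], [3]], Q = [[1, 3, 4], [2]].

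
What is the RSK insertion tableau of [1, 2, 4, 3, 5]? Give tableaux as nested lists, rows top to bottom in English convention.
P = [[1, 2, 3, 5], [4]]

Insert 1: appended to row 1. P = [[1]].
Insert 2: appended to row 1. P = [[1, 2]].
Insert 4: appended to row 1. P = [[1, 2, 4]].
Insert 3: 3 bumps 4 from row 1; 4 starts row 2. P = [[1, 2, 3], [4]].
Insert 5: appended to row 1. P = [[1, 2, 3, 5], [4]].

So P = [[1, 2, 3, 5], [4]].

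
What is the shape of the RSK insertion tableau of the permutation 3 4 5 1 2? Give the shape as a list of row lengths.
Row-insert each entry into an empty tableau.

After inserting 3: P = [[3]].
After inserting 4: P = [[3, 4]].
After inserting 5: P = [[3, 4, 5]].
After inserting 1: P = [[1, 4, 5], [3]].
After inserting 2: P = [[1, 2, 5], [3, 4]].

The final insertion tableau P = [[1, 2, 5], [3, 4]] has shape [3, 2].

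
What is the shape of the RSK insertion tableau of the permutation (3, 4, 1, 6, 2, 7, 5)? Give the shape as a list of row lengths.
[4, 3]

Row-insert each entry into an empty tableau.

After inserting 3: P = [[3]].
After inserting 4: P = [[3, 4]].
After inserting 1: P = [[1, 4], [3]].
After inserting 6: P = [[1, 4, 6], [3]].
After inserting 2: P = [[1, 2, 6], [3, 4]].
After inserting 7: P = [[1, 2, 6, 7], [3, 4]].
After inserting 5: P = [[1, 2, 5, 7], [3, 4, 6]].

The final insertion tableau P = [[1, 2, 5, 7], [3, 4, 6]] has shape [4, 3].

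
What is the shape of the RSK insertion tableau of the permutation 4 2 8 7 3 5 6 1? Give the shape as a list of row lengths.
Row-insert each entry into an empty tableau.

After inserting 4: P = [[4]].
After inserting 2: P = [[2], [4]].
After inserting 8: P = [[2, 8], [4]].
After inserting 7: P = [[2, 7], [4, 8]].
After inserting 3: P = [[2, 3], [4, 7], [8]].
After inserting 5: P = [[2, 3, 5], [4, 7], [8]].
After inserting 6: P = [[2, 3, 5, 6], [4, 7], [8]].
After inserting 1: P = [[1, 3, 5, 6], [2, 7], [4], [8]].

The final insertion tableau P = [[1, 3, 5, 6], [2, 7], [4], [8]] has shape [4, 2, 1, 1].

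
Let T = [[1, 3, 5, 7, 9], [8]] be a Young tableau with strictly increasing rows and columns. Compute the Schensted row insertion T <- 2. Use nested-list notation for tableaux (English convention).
In row 1, 2 replaces 3 (the leftmost entry greater than 2); 3 is bumped to row 2. In row 2, 3 replaces 8 (the leftmost entry greater than 3); 8 is bumped to row 3. 8 starts a new row 3. The new tableau is [[1, 2, 5, 7, 9], [3], [8]].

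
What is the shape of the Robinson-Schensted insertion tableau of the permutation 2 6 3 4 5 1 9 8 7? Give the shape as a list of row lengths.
Row-insert each entry into an empty tableau.

After inserting 2: P = [[2]].
After inserting 6: P = [[2, 6]].
After inserting 3: P = [[2, 3], [6]].
After inserting 4: P = [[2, 3, 4], [6]].
After inserting 5: P = [[2, 3, 4, 5], [6]].
After inserting 1: P = [[1, 3, 4, 5], [2], [6]].
After inserting 9: P = [[1, 3, 4, 5, 9], [2], [6]].
After inserting 8: P = [[1, 3, 4, 5, 8], [2, 9], [6]].
After inserting 7: P = [[1, 3, 4, 5, 7], [2, 8], [6, 9]].

The final insertion tableau P = [[1, 3, 4, 5, 7], [2, 8], [6, 9]] has shape [5, 2, 2].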